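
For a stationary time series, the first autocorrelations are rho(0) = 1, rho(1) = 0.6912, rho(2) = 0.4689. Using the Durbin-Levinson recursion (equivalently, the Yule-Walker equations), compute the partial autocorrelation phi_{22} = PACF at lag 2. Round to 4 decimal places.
\phi_{22} = -0.0170

The PACF at lag k is phi_{kk}, the last component of the solution
to the Yule-Walker system G_k phi = r_k where
  (G_k)_{ij} = rho(|i - j|), (r_k)_i = rho(i), i,j = 1..k.
Equivalently, Durbin-Levinson gives phi_{kk} iteratively:
  phi_{11} = rho(1)
  phi_{kk} = [rho(k) - sum_{j=1..k-1} phi_{k-1,j} rho(k-j)]
            / [1 - sum_{j=1..k-1} phi_{k-1,j} rho(j)],
  phi_{k,j} = phi_{k-1,j} - phi_{kk} phi_{k-1,k-j},  j = 1..k-1.
Step k = 1:
  phi_11 = rho(1) = 0.6912.
Step k = 2:
  phi_22 = [rho(2) - phi_11 rho(1)] / [1 - phi_11 rho(1)] = [0.4689 - (0.6912)(0.6912)] / [1 - (0.6912)(0.6912)]
         = -0.00885744 / 0.52224256 = -0.017.
Therefore phi_{22} = -0.0170.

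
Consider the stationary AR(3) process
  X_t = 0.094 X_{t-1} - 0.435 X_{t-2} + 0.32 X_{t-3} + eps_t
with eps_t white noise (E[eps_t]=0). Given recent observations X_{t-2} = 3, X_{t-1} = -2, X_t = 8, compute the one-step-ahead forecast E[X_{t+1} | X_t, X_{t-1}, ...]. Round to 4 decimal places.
E[X_{t+1} \mid \mathcal F_t] = 2.5820

For an AR(p) model X_t = c + sum_i phi_i X_{t-i} + eps_t, the
one-step-ahead conditional mean is
  E[X_{t+1} | X_t, ...] = c + sum_i phi_i X_{t+1-i}.
Substitute known values:
  E[X_{t+1} | ...] = (0.094) * (8) + (-0.435) * (-2) + (0.32) * (3)
                   = 2.5820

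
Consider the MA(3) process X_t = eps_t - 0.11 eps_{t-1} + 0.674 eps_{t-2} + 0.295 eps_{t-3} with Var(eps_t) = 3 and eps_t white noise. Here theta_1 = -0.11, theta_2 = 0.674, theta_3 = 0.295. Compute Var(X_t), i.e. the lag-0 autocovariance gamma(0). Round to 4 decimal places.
\gamma(0) = 4.6602

For an MA(q) process X_t = eps_t + sum_i theta_i eps_{t-i} with
Var(eps_t) = sigma^2, the variance is
  gamma(0) = sigma^2 * (1 + sum_i theta_i^2).
  sum_i theta_i^2 = (-0.11)^2 + (0.674)^2 + (0.295)^2 = 0.0121 + 0.454276 + 0.087025 = 0.553401.
  gamma(0) = 3 * (1 + 0.553401) = 3 * 1.553401 = 4.660203, which rounds to 4.6602.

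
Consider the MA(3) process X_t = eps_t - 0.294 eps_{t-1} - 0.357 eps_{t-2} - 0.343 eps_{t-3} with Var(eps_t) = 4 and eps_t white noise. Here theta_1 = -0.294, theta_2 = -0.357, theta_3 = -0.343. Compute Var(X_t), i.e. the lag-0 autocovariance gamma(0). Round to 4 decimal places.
\gamma(0) = 5.3261

For an MA(q) process X_t = eps_t + sum_i theta_i eps_{t-i} with
Var(eps_t) = sigma^2, the variance is
  gamma(0) = sigma^2 * (1 + sum_i theta_i^2).
  sum_i theta_i^2 = (-0.294)^2 + (-0.357)^2 + (-0.343)^2 = 0.086436 + 0.127449 + 0.117649 = 0.331534.
  gamma(0) = 4 * (1 + 0.331534) = 4 * 1.331534 = 5.326136, which rounds to 5.3261.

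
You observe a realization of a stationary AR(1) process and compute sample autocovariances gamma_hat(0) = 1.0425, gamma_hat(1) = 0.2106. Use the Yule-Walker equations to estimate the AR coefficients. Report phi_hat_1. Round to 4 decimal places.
\hat\phi_{1} = 0.2020

The Yule-Walker equations for an AR(p) process read, in matrix form,
  Gamma_p phi = r_p,   with   (Gamma_p)_{ij} = gamma(|i - j|),
                       (r_p)_i = gamma(i),   i,j = 1..p.
Substitute the sample gammas (Toeplitz matrix and right-hand side of size 1):
  Gamma_p = [[1.0425]]
  r_p     = [0.2106]
With p = 1 this is the single equation gamma(0) phi_1 = gamma(1):
  phi_hat_1 = gamma(1) / gamma(0) = 0.2106 / 1.0425 = 0.2020.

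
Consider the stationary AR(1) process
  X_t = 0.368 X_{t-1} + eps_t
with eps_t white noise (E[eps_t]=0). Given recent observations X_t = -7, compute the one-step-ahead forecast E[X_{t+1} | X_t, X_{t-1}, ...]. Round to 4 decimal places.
E[X_{t+1} \mid \mathcal F_t] = -2.5760

For an AR(p) model X_t = c + sum_i phi_i X_{t-i} + eps_t, the
one-step-ahead conditional mean is
  E[X_{t+1} | X_t, ...] = c + sum_i phi_i X_{t+1-i}.
Substitute known values:
  E[X_{t+1} | ...] = (0.368) * (-7)
                   = -2.5760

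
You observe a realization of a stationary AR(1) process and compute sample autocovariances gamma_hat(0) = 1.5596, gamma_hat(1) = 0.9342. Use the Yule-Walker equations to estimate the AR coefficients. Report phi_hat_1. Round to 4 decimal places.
\hat\phi_{1} = 0.5990

The Yule-Walker equations for an AR(p) process read, in matrix form,
  Gamma_p phi = r_p,   with   (Gamma_p)_{ij} = gamma(|i - j|),
                       (r_p)_i = gamma(i),   i,j = 1..p.
Substitute the sample gammas (Toeplitz matrix and right-hand side of size 1):
  Gamma_p = [[1.5596]]
  r_p     = [0.9342]
With p = 1 this is the single equation gamma(0) phi_1 = gamma(1):
  phi_hat_1 = gamma(1) / gamma(0) = 0.9342 / 1.5596 = 0.5990.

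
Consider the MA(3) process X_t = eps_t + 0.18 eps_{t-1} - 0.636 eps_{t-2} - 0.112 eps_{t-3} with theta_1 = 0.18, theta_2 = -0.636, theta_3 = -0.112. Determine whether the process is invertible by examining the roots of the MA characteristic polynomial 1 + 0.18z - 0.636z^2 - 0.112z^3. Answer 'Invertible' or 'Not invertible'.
\text{Invertible}

The MA(q) characteristic polynomial is P(z) = 1 + 0.18z - 0.636z^2 - 0.112z^3.
Invertibility requires all roots to lie outside the unit circle, i.e. |z| > 1 for every root.
Degree 3: look for a simple real root z0 first, then factor out (1 - z/z0) and solve the remaining quadratic.
Testing z0 = -1.25: P(-1.25) = 1 + (0.18)(-1.25) + (-0.636)(-1.25)^2 + (-0.112)(-1.25)^3
  = 1 + (-0.225) + (-0.99375) + (0.21875) = 0.  So z_0 = -1.25 is a root, |z_0| = 1.25.
Divide out the factor (1 + 0.8 z) = (1 - z/z0) (since 1/z0 = -0.8):
  P(z) = (1 + 0.8 z)(1 + (-0.62) z + (-0.14) z^2)
  [check: z-coef -0.62 - (-0.8) = 0.18; z^2-coef -0.14 - (-0.8)(-0.62) = -0.636; z^3-coef -(-0.8)(-0.14) = -0.112.]
Remaining roots from the quadratic factor 1 + (-0.62) z + (-0.14) z^2:
  Set 1 + (-0.62) z + (-0.14) z^2 = 0, i.e. a z^2 + b z + c = 0 with a = -0.14, b = -0.62, c = 1.
  Discriminant D = b^2 - 4ac = (-0.62)^2 - 4*(-0.14)*1 = 0.3844 - (-0.56) = 0.9444.
  D >= 0, so the roots are real: z = (-b +/- sqrt(D)) / (2a) = (0.62 +/- 0.971802) / (-0.28).
    z_1 = (0.62 + 0.971802) / (-0.28) = -5.685,   |z_1| = 5.685.
    z_2 = (0.62 - 0.971802) / (-0.28) = 1.2564,   |z_2| = 1.2564.
Moduli of all roots: 1.2500, 5.6850, 1.2564.
All moduli strictly greater than 1? Yes.
Verdict: Invertible.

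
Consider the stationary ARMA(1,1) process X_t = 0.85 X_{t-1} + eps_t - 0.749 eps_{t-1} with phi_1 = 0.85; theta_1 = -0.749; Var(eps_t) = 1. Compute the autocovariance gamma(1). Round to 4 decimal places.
\gamma(1) = 0.1322

Multiply the model equation by X_{t-k} and take expectations. With theta_0 = psi_0 = 1 and psi_j the MA(infinity) weights, this gives
  gamma(k) - sum_i phi_i gamma(k-i) = c_k,
  c_k = sigma^2 * sum_{j=k..q} theta_j psi_{j-k}   (c_k = 0 for k > q),
using gamma(-m) = gamma(m).
psi-weights needed (psi_j = theta_j + sum_i phi_i psi_{j-i}):
  psi_1 = theta_1 + phi_1 = -0.749 + (0.85) = 0.101
Right-hand sides:
  c_0 = sigma^2 (1 + theta_1 psi_1) = 1 * (1 + (-0.749)(0.101)) = 1 * 0.924351 = 0.924351
  c_1 = sigma^2 theta_1 = 1 * (-0.749) = -0.749
  c_2 = 0
Equations for k = 0 and k = 1 (AR order 1):
  gamma(0) = phi_1 gamma(1) + c_0
  gamma(1) = phi_1 gamma(0) + c_1
Substituting the second into the first: gamma(0) (1 - phi_1^2) = c_0 + phi_1 c_1, so
  gamma(0) = (c_0 + phi_1 c_1) / (1 - phi_1^2) = (0.924351 + (0.85)(-0.749)) / (1 - (0.85)^2) = 0.287701 / 0.2775 = 1.03676.
  gamma(1) = phi_1 gamma(0) + c_1 = (0.85)(1.03676) + (-0.749) = 0.132246.
Therefore gamma(1) = 0.1322 (to 4 decimal places).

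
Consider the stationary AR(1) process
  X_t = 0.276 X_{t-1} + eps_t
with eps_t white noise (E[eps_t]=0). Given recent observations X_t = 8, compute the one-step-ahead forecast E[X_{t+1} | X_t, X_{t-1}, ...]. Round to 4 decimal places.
E[X_{t+1} \mid \mathcal F_t] = 2.2080

For an AR(p) model X_t = c + sum_i phi_i X_{t-i} + eps_t, the
one-step-ahead conditional mean is
  E[X_{t+1} | X_t, ...] = c + sum_i phi_i X_{t+1-i}.
Substitute known values:
  E[X_{t+1} | ...] = (0.276) * (8)
                   = 2.2080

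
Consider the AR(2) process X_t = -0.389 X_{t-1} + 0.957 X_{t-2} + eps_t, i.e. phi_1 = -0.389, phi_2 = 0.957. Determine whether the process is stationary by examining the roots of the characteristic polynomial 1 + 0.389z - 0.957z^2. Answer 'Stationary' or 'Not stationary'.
\text{Not stationary}

The AR(p) characteristic polynomial is P(z) = 1 + 0.389z - 0.957z^2.
Stationarity requires all roots to lie outside the unit circle, i.e. |z| > 1 for every root.
Set 1 + (0.389) z + (-0.957) z^2 = 0, i.e. a z^2 + b z + c = 0 with a = -0.957, b = 0.389, c = 1.
Discriminant D = b^2 - 4ac = (0.389)^2 - 4*(-0.957)*1 = 0.151321 - (-3.828) = 3.979321.
D >= 0, so the roots are real: z = (-b +/- sqrt(D)) / (2a) = (-0.389 +/- 1.994824) / (-1.914).
  z_1 = (-0.389 + 1.994824) / (-1.914) = -0.839,   |z_1| = 0.839.
  z_2 = (-0.389 - 1.994824) / (-1.914) = 1.2455,   |z_2| = 1.2455.
Moduli of all roots: 0.8390, 1.2455.
All moduli strictly greater than 1? No.
Verdict: Not stationary.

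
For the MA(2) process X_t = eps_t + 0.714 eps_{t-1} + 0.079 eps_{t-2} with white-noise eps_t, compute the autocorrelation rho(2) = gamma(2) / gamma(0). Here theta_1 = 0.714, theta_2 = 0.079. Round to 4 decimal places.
\rho(2) = 0.0521

For an MA(q) process with theta_0 = 1, the autocovariance is
  gamma(k) = sigma^2 * sum_{i=0..q-k} theta_i * theta_{i+k},
and rho(k) = gamma(k) / gamma(0). Sigma^2 cancels.
  numerator   = (1)*(0.079) = 0.079.
  denominator = (1)^2 + (0.714)^2 + (0.079)^2 = 1.516037.
  rho(2) = 0.079 / 1.516037 = 0.0521.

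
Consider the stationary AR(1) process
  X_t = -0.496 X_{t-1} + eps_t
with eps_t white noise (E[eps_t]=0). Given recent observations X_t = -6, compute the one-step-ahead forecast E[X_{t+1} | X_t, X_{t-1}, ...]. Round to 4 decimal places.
E[X_{t+1} \mid \mathcal F_t] = 2.9760

For an AR(p) model X_t = c + sum_i phi_i X_{t-i} + eps_t, the
one-step-ahead conditional mean is
  E[X_{t+1} | X_t, ...] = c + sum_i phi_i X_{t+1-i}.
Substitute known values:
  E[X_{t+1} | ...] = (-0.496) * (-6)
                   = 2.9760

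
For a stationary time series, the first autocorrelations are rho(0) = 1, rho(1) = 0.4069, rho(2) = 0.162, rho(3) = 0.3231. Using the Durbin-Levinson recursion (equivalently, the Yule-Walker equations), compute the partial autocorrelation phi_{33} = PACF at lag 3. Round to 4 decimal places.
\phi_{33} = 0.3100

The PACF at lag k is phi_{kk}, the last component of the solution
to the Yule-Walker system G_k phi = r_k where
  (G_k)_{ij} = rho(|i - j|), (r_k)_i = rho(i), i,j = 1..k.
Equivalently, Durbin-Levinson gives phi_{kk} iteratively:
  phi_{11} = rho(1)
  phi_{kk} = [rho(k) - sum_{j=1..k-1} phi_{k-1,j} rho(k-j)]
            / [1 - sum_{j=1..k-1} phi_{k-1,j} rho(j)],
  phi_{k,j} = phi_{k-1,j} - phi_{kk} phi_{k-1,k-j},  j = 1..k-1.
Step k = 1:
  phi_11 = rho(1) = 0.4069.
Step k = 2:
  phi_22 = [rho(2) - phi_11 rho(1)] / [1 - phi_11 rho(1)] = [0.162 - (0.4069)(0.4069)] / [1 - (0.4069)(0.4069)]
         = -0.00356761 / 0.83443239 = -0.004275.
  Update: phi_21 = phi_11 - phi_22 phi_11 = 0.4069 - (-0.004275)(0.4069) = 0.40864.
Step k = 3:
  phi_33 = [rho(3) - phi_21 rho(2) - phi_22 rho(1)] / [1 - phi_21 rho(1) - phi_22 rho(2)]
    numerator   = 0.3231 - (0.40864)(0.162) - (-0.004275)(0.4069) = 0.25864007
    denominator = 1 - (0.40864)(0.4069) - (-0.004275)(0.162) = 0.83441714
  phi_33 = 0.25864007 / 0.83441714 = 0.31.
Therefore phi_{33} = 0.3100.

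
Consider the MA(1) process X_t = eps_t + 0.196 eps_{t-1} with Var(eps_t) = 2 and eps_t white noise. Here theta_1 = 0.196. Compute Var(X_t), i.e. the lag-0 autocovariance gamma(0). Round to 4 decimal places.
\gamma(0) = 2.0768

For an MA(q) process X_t = eps_t + sum_i theta_i eps_{t-i} with
Var(eps_t) = sigma^2, the variance is
  gamma(0) = sigma^2 * (1 + sum_i theta_i^2).
  sum_i theta_i^2 = (0.196)^2 = 0.038416.
  gamma(0) = 2 * (1 + 0.038416) = 2 * 1.038416 = 2.076832, which rounds to 2.0768.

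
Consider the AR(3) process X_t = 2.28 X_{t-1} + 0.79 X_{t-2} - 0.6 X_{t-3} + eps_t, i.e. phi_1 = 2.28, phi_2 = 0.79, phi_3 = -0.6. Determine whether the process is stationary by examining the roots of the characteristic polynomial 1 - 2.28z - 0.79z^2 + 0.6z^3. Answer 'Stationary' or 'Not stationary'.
\text{Not stationary}

The AR(p) characteristic polynomial is P(z) = 1 - 2.28z - 0.79z^2 + 0.6z^3.
Stationarity requires all roots to lie outside the unit circle, i.e. |z| > 1 for every root.
Degree 3: look for a simple real root z0 first, then factor out (1 - z/z0) and solve the remaining quadratic.
Testing z0 = 0.4: P(0.4) = 1 + (-2.28)(0.4) + (-0.79)(0.4)^2 + (0.6)(0.4)^3
  = 1 + (-0.912) + (-0.1264) + (0.0384) = 0.  So z_0 = 0.4 is a root, |z_0| = 0.4.
Divide out the factor (1 - 2.5 z) = (1 - z/z0) (since 1/z0 = 2.5):
  P(z) = (1 - 2.5 z)(1 + (0.22) z + (-0.24) z^2)
  [check: z-coef 0.22 - (2.5) = -2.28; z^2-coef -0.24 - (2.5)(0.22) = -0.79; z^3-coef -(2.5)(-0.24) = 0.6.]
Remaining roots from the quadratic factor 1 + (0.22) z + (-0.24) z^2:
  Set 1 + (0.22) z + (-0.24) z^2 = 0, i.e. a z^2 + b z + c = 0 with a = -0.24, b = 0.22, c = 1.
  Discriminant D = b^2 - 4ac = (0.22)^2 - 4*(-0.24)*1 = 0.0484 - (-0.96) = 1.0084.
  D >= 0, so the roots are real: z = (-b +/- sqrt(D)) / (2a) = (-0.22 +/- 1.004191) / (-0.48).
    z_1 = (-0.22 + 1.004191) / (-0.48) = -1.6337,   |z_1| = 1.6337.
    z_2 = (-0.22 - 1.004191) / (-0.48) = 2.5504,   |z_2| = 2.5504.
Moduli of all roots: 0.4000, 1.6337, 2.5504.
All moduli strictly greater than 1? No.
Verdict: Not stationary.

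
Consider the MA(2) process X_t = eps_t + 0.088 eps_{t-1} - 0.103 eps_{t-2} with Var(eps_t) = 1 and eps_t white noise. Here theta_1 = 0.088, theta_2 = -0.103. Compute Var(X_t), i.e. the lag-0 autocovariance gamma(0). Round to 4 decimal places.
\gamma(0) = 1.0184

For an MA(q) process X_t = eps_t + sum_i theta_i eps_{t-i} with
Var(eps_t) = sigma^2, the variance is
  gamma(0) = sigma^2 * (1 + sum_i theta_i^2).
  sum_i theta_i^2 = (0.088)^2 + (-0.103)^2 = 0.007744 + 0.010609 = 0.018353.
  gamma(0) = 1 * (1 + 0.018353) = 1 * 1.018353 = 1.018353, which rounds to 1.0184.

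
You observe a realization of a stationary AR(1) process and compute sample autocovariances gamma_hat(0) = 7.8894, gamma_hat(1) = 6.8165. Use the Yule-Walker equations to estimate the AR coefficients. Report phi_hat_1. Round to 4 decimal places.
\hat\phi_{1} = 0.8640

The Yule-Walker equations for an AR(p) process read, in matrix form,
  Gamma_p phi = r_p,   with   (Gamma_p)_{ij} = gamma(|i - j|),
                       (r_p)_i = gamma(i),   i,j = 1..p.
Substitute the sample gammas (Toeplitz matrix and right-hand side of size 1):
  Gamma_p = [[7.8894]]
  r_p     = [6.8165]
With p = 1 this is the single equation gamma(0) phi_1 = gamma(1):
  phi_hat_1 = gamma(1) / gamma(0) = 6.8165 / 7.8894 = 0.8640.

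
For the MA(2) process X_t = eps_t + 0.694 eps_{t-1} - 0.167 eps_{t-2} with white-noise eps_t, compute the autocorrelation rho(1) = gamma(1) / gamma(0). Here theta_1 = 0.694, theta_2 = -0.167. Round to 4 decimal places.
\rho(1) = 0.3830

For an MA(q) process with theta_0 = 1, the autocovariance is
  gamma(k) = sigma^2 * sum_{i=0..q-k} theta_i * theta_{i+k},
and rho(k) = gamma(k) / gamma(0). Sigma^2 cancels.
  numerator   = (1)*(0.694) + (0.694)*(-0.167) = 0.578102.
  denominator = (1)^2 + (0.694)^2 + (-0.167)^2 = 1.509525.
  rho(1) = 0.578102 / 1.509525 = 0.3830.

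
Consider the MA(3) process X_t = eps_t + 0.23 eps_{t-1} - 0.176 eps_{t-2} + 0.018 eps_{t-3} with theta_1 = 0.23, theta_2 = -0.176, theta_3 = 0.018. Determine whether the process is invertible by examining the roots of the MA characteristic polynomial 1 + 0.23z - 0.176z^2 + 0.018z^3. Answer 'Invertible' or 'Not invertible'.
\text{Invertible}

The MA(q) characteristic polynomial is P(z) = 1 + 0.23z - 0.176z^2 + 0.018z^3.
Invertibility requires all roots to lie outside the unit circle, i.e. |z| > 1 for every root.
Degree 3: look for a simple real root z0 first, then factor out (1 - z/z0) and solve the remaining quadratic.
Testing z0 = 5: P(5) = 1 + (0.23)(5) + (-0.176)(5)^2 + (0.018)(5)^3
  = 1 + (1.15) + (-4.4) + (2.25) = 0.  So z_0 = 5 is a root, |z_0| = 5.
Divide out the factor (1 - 0.2 z) = (1 - z/z0) (since 1/z0 = 0.2):
  P(z) = (1 - 0.2 z)(1 + (0.43) z + (-0.09) z^2)
  [check: z-coef 0.43 - (0.2) = 0.23; z^2-coef -0.09 - (0.2)(0.43) = -0.176; z^3-coef -(0.2)(-0.09) = 0.018.]
Remaining roots from the quadratic factor 1 + (0.43) z + (-0.09) z^2:
  Set 1 + (0.43) z + (-0.09) z^2 = 0, i.e. a z^2 + b z + c = 0 with a = -0.09, b = 0.43, c = 1.
  Discriminant D = b^2 - 4ac = (0.43)^2 - 4*(-0.09)*1 = 0.1849 - (-0.36) = 0.5449.
  D >= 0, so the roots are real: z = (-b +/- sqrt(D)) / (2a) = (-0.43 +/- 0.738173) / (-0.18).
    z_1 = (-0.43 + 0.738173) / (-0.18) = -1.7121,   |z_1| = 1.7121.
    z_2 = (-0.43 - 0.738173) / (-0.18) = 6.4899,   |z_2| = 6.4899.
Moduli of all roots: 5.0000, 1.7121, 6.4899.
All moduli strictly greater than 1? Yes.
Verdict: Invertible.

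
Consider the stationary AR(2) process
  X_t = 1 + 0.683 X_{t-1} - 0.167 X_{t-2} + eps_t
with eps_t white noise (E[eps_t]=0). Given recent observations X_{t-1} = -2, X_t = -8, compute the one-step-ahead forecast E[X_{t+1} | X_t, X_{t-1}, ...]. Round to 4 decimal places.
E[X_{t+1} \mid \mathcal F_t] = -4.1300

For an AR(p) model X_t = c + sum_i phi_i X_{t-i} + eps_t, the
one-step-ahead conditional mean is
  E[X_{t+1} | X_t, ...] = c + sum_i phi_i X_{t+1-i}.
Substitute known values:
  E[X_{t+1} | ...] = 1 + (0.683) * (-8) + (-0.167) * (-2)
                   = -4.1300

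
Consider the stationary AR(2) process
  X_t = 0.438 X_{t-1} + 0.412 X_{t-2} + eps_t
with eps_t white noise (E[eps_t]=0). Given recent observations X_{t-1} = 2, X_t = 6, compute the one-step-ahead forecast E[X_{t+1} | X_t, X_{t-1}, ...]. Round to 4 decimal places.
E[X_{t+1} \mid \mathcal F_t] = 3.4520

For an AR(p) model X_t = c + sum_i phi_i X_{t-i} + eps_t, the
one-step-ahead conditional mean is
  E[X_{t+1} | X_t, ...] = c + sum_i phi_i X_{t+1-i}.
Substitute known values:
  E[X_{t+1} | ...] = (0.438) * (6) + (0.412) * (2)
                   = 3.4520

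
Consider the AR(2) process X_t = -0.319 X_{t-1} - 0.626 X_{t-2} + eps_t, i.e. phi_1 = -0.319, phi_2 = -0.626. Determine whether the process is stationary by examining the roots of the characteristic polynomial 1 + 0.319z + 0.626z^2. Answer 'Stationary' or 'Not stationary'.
\text{Stationary}

The AR(p) characteristic polynomial is P(z) = 1 + 0.319z + 0.626z^2.
Stationarity requires all roots to lie outside the unit circle, i.e. |z| > 1 for every root.
Set 1 + (0.319) z + (0.626) z^2 = 0, i.e. a z^2 + b z + c = 0 with a = 0.626, b = 0.319, c = 1.
Discriminant D = b^2 - 4ac = (0.319)^2 - 4*(0.626)*1 = 0.101761 - (2.504) = -2.402239.
D < 0, so the roots are the complex-conjugate pair z = (-b +/- i sqrt(-D)) / (2a) = -0.2548 +/- 1.238i.
For a conjugate pair |z|^2 = z * conj(z) = (product of roots) = c/a = 1/(0.626) = 1.597444, so |z| = sqrt(1.597444) = 1.2639 for both roots.
Moduli of all roots: 1.2639, 1.2639.
All moduli strictly greater than 1? Yes.
Verdict: Stationary.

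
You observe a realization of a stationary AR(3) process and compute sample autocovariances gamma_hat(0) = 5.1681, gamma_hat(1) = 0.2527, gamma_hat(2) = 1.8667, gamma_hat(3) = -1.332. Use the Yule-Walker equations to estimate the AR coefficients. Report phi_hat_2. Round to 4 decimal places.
\hat\phi_{2} = 0.3700

The Yule-Walker equations for an AR(p) process read, in matrix form,
  Gamma_p phi = r_p,   with   (Gamma_p)_{ij} = gamma(|i - j|),
                       (r_p)_i = gamma(i),   i,j = 1..p.
Substitute the sample gammas (Toeplitz matrix and right-hand side of size 3):
  Gamma_p = [[5.1681, 0.2527, 1.8667], [0.2527, 5.1681, 0.2527], [1.8667, 0.2527, 5.1681]]
  r_p     = [0.2527, 1.8667, -1.332]
Written out (R1..R3):
  (R1) 5.1681 phi_1 + 0.2527 phi_2 + 1.8667 phi_3 = 0.2527
  (R2) 0.2527 phi_1 + 5.1681 phi_2 + 0.2527 phi_3 = 1.8667
  (R3) 1.8667 phi_1 + 0.2527 phi_2 + 5.1681 phi_3 = -1.332
Gaussian elimination:
  R2 <- R2 - (0.2527/5.1681) R1 = R2 - (0.048896) R1:  5.155744 phi_2 + 0.161426 phi_3 = 1.854344
  R3 <- R3 - (1.8667/5.1681) R1 = R3 - (0.361197) R1:  0.161426 phi_2 + 4.493854 phi_3 = -1.423274
  R3 <- R3 - (0.161426/5.155744) R2 = R3 - (0.03131) R2:  4.4888 phi_3 = -1.481334
Back-substitution:
  phi_hat_3 = -1.481334 / 4.4888 = -0.330007
  phi_hat_2 = (1.854344 - (0.161426)(-0.330007)) / 5.155744 = 0.369998
  phi_hat_1 = (0.2527 - (0.2527)(0.369998) - (1.8667)(-0.330007)) / 5.1681 = 0.150002
So phi_hat = [0.1500, 0.3700, -0.3300].
Therefore phi_hat_2 = 0.3700.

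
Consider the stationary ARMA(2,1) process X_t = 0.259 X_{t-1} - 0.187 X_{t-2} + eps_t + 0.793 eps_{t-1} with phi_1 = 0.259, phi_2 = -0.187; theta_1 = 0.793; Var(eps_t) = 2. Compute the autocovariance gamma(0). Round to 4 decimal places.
\gamma(0) = 4.2976

Multiply the model equation by X_{t-k} and take expectations. With theta_0 = psi_0 = 1 and psi_j the MA(infinity) weights, this gives
  gamma(k) - sum_i phi_i gamma(k-i) = c_k,
  c_k = sigma^2 * sum_{j=k..q} theta_j psi_{j-k}   (c_k = 0 for k > q),
using gamma(-m) = gamma(m).
psi-weights needed (psi_j = theta_j + sum_i phi_i psi_{j-i}):
  psi_1 = theta_1 + phi_1 = 0.793 + (0.259) = 1.052
Right-hand sides:
  c_0 = sigma^2 (1 + theta_1 psi_1) = 2 * (1 + (0.793)(1.052)) = 2 * 1.834236 = 3.668472
  c_1 = sigma^2 theta_1 = 2 * (0.793) = 1.586
  c_2 = 0
Equations for k = 0, 1, 2 (AR order 2, c_2 = 0):
  (E0) gamma(0) = phi_1 gamma(1) + phi_2 gamma(2) + c_0
  (E1) gamma(1) = phi_1 gamma(0) + phi_2 gamma(1) + c_1
  (E2) gamma(2) = phi_1 gamma(1) + phi_2 gamma(0)
From (E1): gamma(1) = A gamma(0) + B with
  A = phi_1 / (1 - phi_2) = 0.259 / 1.187 = 0.218197,   B = c_1 / (1 - phi_2) = 1.586 / 1.187 = 1.336142.
Insert (E2) into (E0): gamma(0) (1 - phi_2^2) = phi_1 (1 + phi_2) gamma(1) + c_0.
  phi_1 (1 + phi_2) = (0.259)(0.813) = 0.210567,   1 - phi_2^2 = 0.965031.
Replace gamma(1) by A gamma(0) + B and collect gamma(0):
  gamma(0) [0.965031 - (0.210567)(0.218197)] = (0.210567)(1.336142) + 3.668472
  gamma(0) * 0.919086 = 3.949819
  gamma(0) = 3.949819 / 0.919086 = 4.297552.
Therefore gamma(0) = 4.2976 (to 4 decimal places).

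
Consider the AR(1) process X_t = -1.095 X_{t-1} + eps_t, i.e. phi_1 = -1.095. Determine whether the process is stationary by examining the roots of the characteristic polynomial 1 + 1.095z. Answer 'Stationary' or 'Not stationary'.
\text{Not stationary}

The AR(p) characteristic polynomial is P(z) = 1 + 1.095z.
Stationarity requires all roots to lie outside the unit circle, i.e. |z| > 1 for every root.
This is linear in z: 1 + (1.095) z = 0  =>  z = -1/(1.095) = -0.913242,  |z| = 0.913242.
Moduli of all roots: 0.9132.
All moduli strictly greater than 1? No.
Verdict: Not stationary.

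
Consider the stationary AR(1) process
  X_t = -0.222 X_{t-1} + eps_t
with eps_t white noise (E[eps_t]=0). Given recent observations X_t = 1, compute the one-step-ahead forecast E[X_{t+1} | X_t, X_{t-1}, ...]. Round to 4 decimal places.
E[X_{t+1} \mid \mathcal F_t] = -0.2220

For an AR(p) model X_t = c + sum_i phi_i X_{t-i} + eps_t, the
one-step-ahead conditional mean is
  E[X_{t+1} | X_t, ...] = c + sum_i phi_i X_{t+1-i}.
Substitute known values:
  E[X_{t+1} | ...] = (-0.222) * (1)
                   = -0.2220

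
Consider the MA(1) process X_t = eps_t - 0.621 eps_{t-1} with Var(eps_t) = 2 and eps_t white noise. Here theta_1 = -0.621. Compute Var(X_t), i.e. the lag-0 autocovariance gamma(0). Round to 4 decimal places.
\gamma(0) = 2.7713

For an MA(q) process X_t = eps_t + sum_i theta_i eps_{t-i} with
Var(eps_t) = sigma^2, the variance is
  gamma(0) = sigma^2 * (1 + sum_i theta_i^2).
  sum_i theta_i^2 = (-0.621)^2 = 0.385641.
  gamma(0) = 2 * (1 + 0.385641) = 2 * 1.385641 = 2.771282, which rounds to 2.7713.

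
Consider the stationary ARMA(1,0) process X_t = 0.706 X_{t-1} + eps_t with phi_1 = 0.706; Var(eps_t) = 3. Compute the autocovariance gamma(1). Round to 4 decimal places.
\gamma(1) = 4.2228

Multiply the model equation by X_{t-k} and take expectations. With theta_0 = psi_0 = 1 and psi_j the MA(infinity) weights, this gives
  gamma(k) - sum_i phi_i gamma(k-i) = c_k,
  c_k = sigma^2 * sum_{j=k..q} theta_j psi_{j-k}   (c_k = 0 for k > q),
using gamma(-m) = gamma(m).
Pure AR (q = 0): c_0 = sigma^2 = 3, c_k = 0 for k >= 1.
Equations for k = 0 and k = 1 (AR order 1):
  gamma(0) = phi_1 gamma(1) + c_0
  gamma(1) = phi_1 gamma(0) + c_1
Substituting the second into the first: gamma(0) (1 - phi_1^2) = c_0 + phi_1 c_1, so
  gamma(0) = c_0 / (1 - phi_1^2) = 3 / (1 - (0.706)^2) = 3 / 0.501564 = 5.981291.
  gamma(1) = phi_1 gamma(0) = (0.706)(5.981291) = 4.222791.
Therefore gamma(1) = 4.2228 (to 4 decimal places).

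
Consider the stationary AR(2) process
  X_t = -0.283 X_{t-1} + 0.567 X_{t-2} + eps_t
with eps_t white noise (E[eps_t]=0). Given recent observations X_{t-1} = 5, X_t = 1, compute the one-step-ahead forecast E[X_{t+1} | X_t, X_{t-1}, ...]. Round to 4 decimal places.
E[X_{t+1} \mid \mathcal F_t] = 2.5520

For an AR(p) model X_t = c + sum_i phi_i X_{t-i} + eps_t, the
one-step-ahead conditional mean is
  E[X_{t+1} | X_t, ...] = c + sum_i phi_i X_{t+1-i}.
Substitute known values:
  E[X_{t+1} | ...] = (-0.283) * (1) + (0.567) * (5)
                   = 2.5520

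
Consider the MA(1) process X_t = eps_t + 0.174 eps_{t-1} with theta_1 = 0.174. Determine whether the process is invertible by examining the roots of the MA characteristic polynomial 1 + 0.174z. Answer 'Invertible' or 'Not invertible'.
\text{Invertible}

The MA(q) characteristic polynomial is P(z) = 1 + 0.174z.
Invertibility requires all roots to lie outside the unit circle, i.e. |z| > 1 for every root.
This is linear in z: 1 + (0.174) z = 0  =>  z = -1/(0.174) = -5.747126,  |z| = 5.747126.
Moduli of all roots: 5.7471.
All moduli strictly greater than 1? Yes.
Verdict: Invertible.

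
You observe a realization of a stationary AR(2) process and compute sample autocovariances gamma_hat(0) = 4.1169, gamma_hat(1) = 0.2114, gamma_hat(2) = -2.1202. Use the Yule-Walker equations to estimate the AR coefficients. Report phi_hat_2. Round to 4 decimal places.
\hat\phi_{2} = -0.5190

The Yule-Walker equations for an AR(p) process read, in matrix form,
  Gamma_p phi = r_p,   with   (Gamma_p)_{ij} = gamma(|i - j|),
                       (r_p)_i = gamma(i),   i,j = 1..p.
Substitute the sample gammas (Toeplitz matrix and right-hand side of size 2):
  Gamma_p = [[4.1169, 0.2114], [0.2114, 4.1169]]
  r_p     = [0.2114, -2.1202]
Written out:
  4.1169 phi_1 + 0.2114 phi_2 = 0.2114
  0.2114 phi_1 + 4.1169 phi_2 = -2.1202
Solve by Cramer's rule:
  det = gamma(0)^2 - gamma(1)^2 = (4.1169)^2 - (0.2114)^2 = 16.94886561 - 0.04468996 = 16.90417565
  phi_hat_1 = [gamma(1) gamma(0) - gamma(1) gamma(2)] / det = [(0.2114)(4.1169) - (0.2114)(-2.1202)] / 16.90417565 = 1.31852294 / 16.90417565 = 0.078
  phi_hat_2 = [gamma(0) gamma(2) - gamma(1)^2] / det = [(4.1169)(-2.1202) - (0.2114)^2] / 16.90417565 = -8.77334134 / 16.90417565 = -0.519
So phi_hat = [0.0780, -0.5190].
Therefore phi_hat_2 = -0.5190.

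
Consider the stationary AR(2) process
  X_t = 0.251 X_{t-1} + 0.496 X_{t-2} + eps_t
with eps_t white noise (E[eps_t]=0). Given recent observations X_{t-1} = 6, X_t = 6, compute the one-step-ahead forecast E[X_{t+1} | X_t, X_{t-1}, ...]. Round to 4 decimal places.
E[X_{t+1} \mid \mathcal F_t] = 4.4820

For an AR(p) model X_t = c + sum_i phi_i X_{t-i} + eps_t, the
one-step-ahead conditional mean is
  E[X_{t+1} | X_t, ...] = c + sum_i phi_i X_{t+1-i}.
Substitute known values:
  E[X_{t+1} | ...] = (0.251) * (6) + (0.496) * (6)
                   = 4.4820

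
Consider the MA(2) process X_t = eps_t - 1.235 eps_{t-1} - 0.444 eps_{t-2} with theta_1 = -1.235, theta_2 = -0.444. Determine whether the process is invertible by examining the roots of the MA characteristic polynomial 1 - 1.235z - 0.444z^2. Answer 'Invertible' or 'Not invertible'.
\text{Not invertible}

The MA(q) characteristic polynomial is P(z) = 1 - 1.235z - 0.444z^2.
Invertibility requires all roots to lie outside the unit circle, i.e. |z| > 1 for every root.
Set 1 + (-1.235) z + (-0.444) z^2 = 0, i.e. a z^2 + b z + c = 0 with a = -0.444, b = -1.235, c = 1.
Discriminant D = b^2 - 4ac = (-1.235)^2 - 4*(-0.444)*1 = 1.525225 - (-1.776) = 3.301225.
D >= 0, so the roots are real: z = (-b +/- sqrt(D)) / (2a) = (1.235 +/- 1.816927) / (-0.888).
  z_1 = (1.235 + 1.816927) / (-0.888) = -3.4369,   |z_1| = 3.4369.
  z_2 = (1.235 - 1.816927) / (-0.888) = 0.6553,   |z_2| = 0.6553.
Moduli of all roots: 3.4369, 0.6553.
All moduli strictly greater than 1? No.
Verdict: Not invertible.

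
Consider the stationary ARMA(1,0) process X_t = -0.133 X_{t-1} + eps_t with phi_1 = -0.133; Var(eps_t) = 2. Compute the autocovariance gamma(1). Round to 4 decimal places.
\gamma(1) = -0.2708

Multiply the model equation by X_{t-k} and take expectations. With theta_0 = psi_0 = 1 and psi_j the MA(infinity) weights, this gives
  gamma(k) - sum_i phi_i gamma(k-i) = c_k,
  c_k = sigma^2 * sum_{j=k..q} theta_j psi_{j-k}   (c_k = 0 for k > q),
using gamma(-m) = gamma(m).
Pure AR (q = 0): c_0 = sigma^2 = 2, c_k = 0 for k >= 1.
Equations for k = 0 and k = 1 (AR order 1):
  gamma(0) = phi_1 gamma(1) + c_0
  gamma(1) = phi_1 gamma(0) + c_1
Substituting the second into the first: gamma(0) (1 - phi_1^2) = c_0 + phi_1 c_1, so
  gamma(0) = c_0 / (1 - phi_1^2) = 2 / (1 - (-0.133)^2) = 2 / 0.982311 = 2.036015.
  gamma(1) = phi_1 gamma(0) = (-0.133)(2.036015) = -0.27079.
Therefore gamma(1) = -0.2708 (to 4 decimal places).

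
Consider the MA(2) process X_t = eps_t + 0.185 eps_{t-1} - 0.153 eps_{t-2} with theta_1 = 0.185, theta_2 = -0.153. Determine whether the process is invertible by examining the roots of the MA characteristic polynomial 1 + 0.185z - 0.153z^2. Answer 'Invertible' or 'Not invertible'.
\text{Invertible}

The MA(q) characteristic polynomial is P(z) = 1 + 0.185z - 0.153z^2.
Invertibility requires all roots to lie outside the unit circle, i.e. |z| > 1 for every root.
Set 1 + (0.185) z + (-0.153) z^2 = 0, i.e. a z^2 + b z + c = 0 with a = -0.153, b = 0.185, c = 1.
Discriminant D = b^2 - 4ac = (0.185)^2 - 4*(-0.153)*1 = 0.034225 - (-0.612) = 0.646225.
D >= 0, so the roots are real: z = (-b +/- sqrt(D)) / (2a) = (-0.185 +/- 0.803881) / (-0.306).
  z_1 = (-0.185 + 0.803881) / (-0.306) = -2.0225,   |z_1| = 2.0225.
  z_2 = (-0.185 - 0.803881) / (-0.306) = 3.2316,   |z_2| = 3.2316.
Moduli of all roots: 2.0225, 3.2316.
All moduli strictly greater than 1? Yes.
Verdict: Invertible.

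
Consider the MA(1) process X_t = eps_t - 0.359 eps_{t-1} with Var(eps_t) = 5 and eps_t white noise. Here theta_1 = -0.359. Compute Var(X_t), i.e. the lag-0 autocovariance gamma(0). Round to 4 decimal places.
\gamma(0) = 5.6444

For an MA(q) process X_t = eps_t + sum_i theta_i eps_{t-i} with
Var(eps_t) = sigma^2, the variance is
  gamma(0) = sigma^2 * (1 + sum_i theta_i^2).
  sum_i theta_i^2 = (-0.359)^2 = 0.128881.
  gamma(0) = 5 * (1 + 0.128881) = 5 * 1.128881 = 5.644405, which rounds to 5.6444.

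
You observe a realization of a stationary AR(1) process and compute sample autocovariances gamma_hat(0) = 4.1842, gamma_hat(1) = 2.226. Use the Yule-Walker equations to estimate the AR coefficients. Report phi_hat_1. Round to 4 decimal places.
\hat\phi_{1} = 0.5320

The Yule-Walker equations for an AR(p) process read, in matrix form,
  Gamma_p phi = r_p,   with   (Gamma_p)_{ij} = gamma(|i - j|),
                       (r_p)_i = gamma(i),   i,j = 1..p.
Substitute the sample gammas (Toeplitz matrix and right-hand side of size 1):
  Gamma_p = [[4.1842]]
  r_p     = [2.226]
With p = 1 this is the single equation gamma(0) phi_1 = gamma(1):
  phi_hat_1 = gamma(1) / gamma(0) = 2.226 / 4.1842 = 0.5320.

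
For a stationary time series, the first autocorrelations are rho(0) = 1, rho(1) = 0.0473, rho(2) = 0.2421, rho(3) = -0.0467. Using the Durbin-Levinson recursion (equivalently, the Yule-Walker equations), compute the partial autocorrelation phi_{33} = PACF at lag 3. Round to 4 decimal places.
\phi_{33} = -0.0710

The PACF at lag k is phi_{kk}, the last component of the solution
to the Yule-Walker system G_k phi = r_k where
  (G_k)_{ij} = rho(|i - j|), (r_k)_i = rho(i), i,j = 1..k.
Equivalently, Durbin-Levinson gives phi_{kk} iteratively:
  phi_{11} = rho(1)
  phi_{kk} = [rho(k) - sum_{j=1..k-1} phi_{k-1,j} rho(k-j)]
            / [1 - sum_{j=1..k-1} phi_{k-1,j} rho(j)],
  phi_{k,j} = phi_{k-1,j} - phi_{kk} phi_{k-1,k-j},  j = 1..k-1.
Step k = 1:
  phi_11 = rho(1) = 0.0473.
Step k = 2:
  phi_22 = [rho(2) - phi_11 rho(1)] / [1 - phi_11 rho(1)] = [0.2421 - (0.0473)(0.0473)] / [1 - (0.0473)(0.0473)]
         = 0.23986271 / 0.99776271 = 0.240401.
  Update: phi_21 = phi_11 - phi_22 phi_11 = 0.0473 - (0.240401)(0.0473) = 0.035929.
Step k = 3:
  phi_33 = [rho(3) - phi_21 rho(2) - phi_22 rho(1)] / [1 - phi_21 rho(1) - phi_22 rho(2)]
    numerator   = -0.0467 - (0.035929)(0.2421) - (0.240401)(0.0473) = -0.06676937
    denominator = 1 - (0.035929)(0.0473) - (0.240401)(0.2421) = 0.94009958
  phi_33 = -0.06676937 / 0.94009958 = -0.071.
Therefore phi_{33} = -0.0710.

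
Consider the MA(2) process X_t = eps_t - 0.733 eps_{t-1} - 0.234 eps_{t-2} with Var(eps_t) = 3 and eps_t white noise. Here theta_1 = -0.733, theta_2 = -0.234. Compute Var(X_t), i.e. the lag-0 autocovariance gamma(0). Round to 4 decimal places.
\gamma(0) = 4.7761

For an MA(q) process X_t = eps_t + sum_i theta_i eps_{t-i} with
Var(eps_t) = sigma^2, the variance is
  gamma(0) = sigma^2 * (1 + sum_i theta_i^2).
  sum_i theta_i^2 = (-0.733)^2 + (-0.234)^2 = 0.537289 + 0.054756 = 0.592045.
  gamma(0) = 3 * (1 + 0.592045) = 3 * 1.592045 = 4.776135, which rounds to 4.7761.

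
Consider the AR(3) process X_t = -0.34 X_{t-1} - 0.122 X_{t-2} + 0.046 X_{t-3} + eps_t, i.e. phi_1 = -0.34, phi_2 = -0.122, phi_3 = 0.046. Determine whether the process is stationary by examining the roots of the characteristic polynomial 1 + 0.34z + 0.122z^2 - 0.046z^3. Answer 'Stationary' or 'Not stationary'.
\text{Stationary}

The AR(p) characteristic polynomial is P(z) = 1 + 0.34z + 0.122z^2 - 0.046z^3.
Stationarity requires all roots to lie outside the unit circle, i.e. |z| > 1 for every root.
Degree 3: look for a simple real root z0 first, then factor out (1 - z/z0) and solve the remaining quadratic.
Testing z0 = 5: P(5) = 1 + (0.34)(5) + (0.122)(5)^2 + (-0.046)(5)^3
  = 1 + (1.7) + (3.05) + (-5.75) = 0.  So z_0 = 5 is a root, |z_0| = 5.
Divide out the factor (1 - 0.2 z) = (1 - z/z0) (since 1/z0 = 0.2):
  P(z) = (1 - 0.2 z)(1 + (0.54) z + (0.23) z^2)
  [check: z-coef 0.54 - (0.2) = 0.34; z^2-coef 0.23 - (0.2)(0.54) = 0.122; z^3-coef -(0.2)(0.23) = -0.046.]
Remaining roots from the quadratic factor 1 + (0.54) z + (0.23) z^2:
  Set 1 + (0.54) z + (0.23) z^2 = 0, i.e. a z^2 + b z + c = 0 with a = 0.23, b = 0.54, c = 1.
  Discriminant D = b^2 - 4ac = (0.54)^2 - 4*(0.23)*1 = 0.2916 - (0.92) = -0.6284.
  D < 0, so the roots are the complex-conjugate pair z = (-b +/- i sqrt(-D)) / (2a) = -1.1739 +/- 1.7233i.
  For a conjugate pair |z|^2 = z * conj(z) = (product of roots) = c/a = 1/(0.23) = 4.347826, so |z| = sqrt(4.347826) = 2.0851 for both roots.
Moduli of all roots: 5.0000, 2.0851, 2.0851.
All moduli strictly greater than 1? Yes.
Verdict: Stationary.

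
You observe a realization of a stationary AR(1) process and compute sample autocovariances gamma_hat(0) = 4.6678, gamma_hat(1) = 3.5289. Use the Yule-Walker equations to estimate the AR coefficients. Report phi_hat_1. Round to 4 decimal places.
\hat\phi_{1} = 0.7560

The Yule-Walker equations for an AR(p) process read, in matrix form,
  Gamma_p phi = r_p,   with   (Gamma_p)_{ij} = gamma(|i - j|),
                       (r_p)_i = gamma(i),   i,j = 1..p.
Substitute the sample gammas (Toeplitz matrix and right-hand side of size 1):
  Gamma_p = [[4.6678]]
  r_p     = [3.5289]
With p = 1 this is the single equation gamma(0) phi_1 = gamma(1):
  phi_hat_1 = gamma(1) / gamma(0) = 3.5289 / 4.6678 = 0.7560.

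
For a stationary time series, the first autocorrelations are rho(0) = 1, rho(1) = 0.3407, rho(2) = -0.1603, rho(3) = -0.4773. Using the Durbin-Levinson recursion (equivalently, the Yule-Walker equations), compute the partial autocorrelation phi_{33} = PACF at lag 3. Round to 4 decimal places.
\phi_{33} = -0.3750

The PACF at lag k is phi_{kk}, the last component of the solution
to the Yule-Walker system G_k phi = r_k where
  (G_k)_{ij} = rho(|i - j|), (r_k)_i = rho(i), i,j = 1..k.
Equivalently, Durbin-Levinson gives phi_{kk} iteratively:
  phi_{11} = rho(1)
  phi_{kk} = [rho(k) - sum_{j=1..k-1} phi_{k-1,j} rho(k-j)]
            / [1 - sum_{j=1..k-1} phi_{k-1,j} rho(j)],
  phi_{k,j} = phi_{k-1,j} - phi_{kk} phi_{k-1,k-j},  j = 1..k-1.
Step k = 1:
  phi_11 = rho(1) = 0.3407.
Step k = 2:
  phi_22 = [rho(2) - phi_11 rho(1)] / [1 - phi_11 rho(1)] = [-0.1603 - (0.3407)(0.3407)] / [1 - (0.3407)(0.3407)]
         = -0.27637649 / 0.88392351 = -0.31267.
  Update: phi_21 = phi_11 - phi_22 phi_11 = 0.3407 - (-0.31267)(0.3407) = 0.447227.
Step k = 3:
  phi_33 = [rho(3) - phi_21 rho(2) - phi_22 rho(1)] / [1 - phi_21 rho(1) - phi_22 rho(2)]
    numerator   = -0.4773 - (0.447227)(-0.1603) - (-0.31267)(0.3407) = -0.29908284
    denominator = 1 - (0.447227)(0.3407) - (-0.31267)(-0.1603) = 0.79750883
  phi_33 = -0.29908284 / 0.79750883 = -0.375.
Therefore phi_{33} = -0.3750.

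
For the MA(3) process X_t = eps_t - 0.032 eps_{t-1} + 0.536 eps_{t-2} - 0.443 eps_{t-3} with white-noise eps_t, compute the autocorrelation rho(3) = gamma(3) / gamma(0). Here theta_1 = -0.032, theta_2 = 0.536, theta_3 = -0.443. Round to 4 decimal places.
\rho(3) = -0.2984

For an MA(q) process with theta_0 = 1, the autocovariance is
  gamma(k) = sigma^2 * sum_{i=0..q-k} theta_i * theta_{i+k},
and rho(k) = gamma(k) / gamma(0). Sigma^2 cancels.
  numerator   = (1)*(-0.443) = -0.443.
  denominator = (1)^2 + (-0.032)^2 + (0.536)^2 + (-0.443)^2 = 1.484569.
  rho(3) = -0.443 / 1.484569 = -0.2984.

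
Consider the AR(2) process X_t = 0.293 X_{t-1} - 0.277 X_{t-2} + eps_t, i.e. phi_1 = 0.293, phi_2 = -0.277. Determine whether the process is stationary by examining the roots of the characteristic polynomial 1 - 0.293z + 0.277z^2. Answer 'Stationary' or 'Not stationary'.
\text{Stationary}

The AR(p) characteristic polynomial is P(z) = 1 - 0.293z + 0.277z^2.
Stationarity requires all roots to lie outside the unit circle, i.e. |z| > 1 for every root.
Set 1 + (-0.293) z + (0.277) z^2 = 0, i.e. a z^2 + b z + c = 0 with a = 0.277, b = -0.293, c = 1.
Discriminant D = b^2 - 4ac = (-0.293)^2 - 4*(0.277)*1 = 0.085849 - (1.108) = -1.022151.
D < 0, so the roots are the complex-conjugate pair z = (-b +/- i sqrt(-D)) / (2a) = 0.5289 +/- 1.8249i.
For a conjugate pair |z|^2 = z * conj(z) = (product of roots) = c/a = 1/(0.277) = 3.610108, so |z| = sqrt(3.610108) = 1.9 for both roots.
Moduli of all roots: 1.9000, 1.9000.
All moduli strictly greater than 1? Yes.
Verdict: Stationary.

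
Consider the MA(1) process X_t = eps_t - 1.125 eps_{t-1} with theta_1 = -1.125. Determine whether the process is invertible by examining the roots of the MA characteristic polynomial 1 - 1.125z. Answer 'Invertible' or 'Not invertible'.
\text{Not invertible}

The MA(q) characteristic polynomial is P(z) = 1 - 1.125z.
Invertibility requires all roots to lie outside the unit circle, i.e. |z| > 1 for every root.
This is linear in z: 1 + (-1.125) z = 0  =>  z = -1/(-1.125) = 0.888889,  |z| = 0.888889.
Moduli of all roots: 0.8889.
All moduli strictly greater than 1? No.
Verdict: Not invertible.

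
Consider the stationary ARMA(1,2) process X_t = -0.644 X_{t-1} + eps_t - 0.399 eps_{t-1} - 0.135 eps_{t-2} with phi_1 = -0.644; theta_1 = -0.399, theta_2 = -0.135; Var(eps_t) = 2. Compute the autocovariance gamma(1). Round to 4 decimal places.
\gamma(1) = -3.8394

Multiply the model equation by X_{t-k} and take expectations. With theta_0 = psi_0 = 1 and psi_j the MA(infinity) weights, this gives
  gamma(k) - sum_i phi_i gamma(k-i) = c_k,
  c_k = sigma^2 * sum_{j=k..q} theta_j psi_{j-k}   (c_k = 0 for k > q),
using gamma(-m) = gamma(m).
psi-weights needed (psi_j = theta_j + sum_i phi_i psi_{j-i}):
  psi_1 = theta_1 + phi_1 = -0.399 + (-0.644) = -1.043
  psi_2 = theta_2 + phi_1 psi_1 = -0.135 + (-0.644)(-1.043) = 0.536692
Right-hand sides:
  c_0 = sigma^2 (1 + theta_1 psi_1 + theta_2 psi_2) = 2 * (1 + (-0.399)(-1.043) + (-0.135)(0.536692)) = 2 * 1.343704 = 2.687407
  c_1 = sigma^2 (theta_1 + theta_2 psi_1) = 2 * (-0.399 + (-0.135)(-1.043)) = -0.51639
  c_2 = sigma^2 theta_2 = 2 * (-0.135) = -0.27
Equations for k = 0 and k = 1 (AR order 1):
  gamma(0) = phi_1 gamma(1) + c_0
  gamma(1) = phi_1 gamma(0) + c_1
Substituting the second into the first: gamma(0) (1 - phi_1^2) = c_0 + phi_1 c_1, so
  gamma(0) = (c_0 + phi_1 c_1) / (1 - phi_1^2) = (2.687407 + (-0.644)(-0.51639)) / (1 - (-0.644)^2) = 3.019962 / 0.585264 = 5.16.
  gamma(1) = phi_1 gamma(0) + c_1 = (-0.644)(5.16) + (-0.51639) = -3.83943.
Therefore gamma(1) = -3.8394 (to 4 decimal places).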